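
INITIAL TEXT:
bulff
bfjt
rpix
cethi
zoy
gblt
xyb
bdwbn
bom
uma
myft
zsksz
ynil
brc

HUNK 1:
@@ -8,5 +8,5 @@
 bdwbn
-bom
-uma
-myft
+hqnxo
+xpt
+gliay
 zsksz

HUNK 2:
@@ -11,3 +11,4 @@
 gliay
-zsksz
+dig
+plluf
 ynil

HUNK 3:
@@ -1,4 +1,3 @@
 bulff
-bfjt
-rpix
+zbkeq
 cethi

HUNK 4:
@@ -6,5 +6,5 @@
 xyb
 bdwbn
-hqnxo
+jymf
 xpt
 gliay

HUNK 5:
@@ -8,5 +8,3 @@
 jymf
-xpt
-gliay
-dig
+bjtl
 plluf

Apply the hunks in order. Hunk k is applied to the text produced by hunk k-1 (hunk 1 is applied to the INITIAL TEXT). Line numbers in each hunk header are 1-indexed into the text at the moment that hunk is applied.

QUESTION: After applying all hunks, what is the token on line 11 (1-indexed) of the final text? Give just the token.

Answer: ynil

Derivation:
Hunk 1: at line 8 remove [bom,uma,myft] add [hqnxo,xpt,gliay] -> 14 lines: bulff bfjt rpix cethi zoy gblt xyb bdwbn hqnxo xpt gliay zsksz ynil brc
Hunk 2: at line 11 remove [zsksz] add [dig,plluf] -> 15 lines: bulff bfjt rpix cethi zoy gblt xyb bdwbn hqnxo xpt gliay dig plluf ynil brc
Hunk 3: at line 1 remove [bfjt,rpix] add [zbkeq] -> 14 lines: bulff zbkeq cethi zoy gblt xyb bdwbn hqnxo xpt gliay dig plluf ynil brc
Hunk 4: at line 6 remove [hqnxo] add [jymf] -> 14 lines: bulff zbkeq cethi zoy gblt xyb bdwbn jymf xpt gliay dig plluf ynil brc
Hunk 5: at line 8 remove [xpt,gliay,dig] add [bjtl] -> 12 lines: bulff zbkeq cethi zoy gblt xyb bdwbn jymf bjtl plluf ynil brc
Final line 11: ynil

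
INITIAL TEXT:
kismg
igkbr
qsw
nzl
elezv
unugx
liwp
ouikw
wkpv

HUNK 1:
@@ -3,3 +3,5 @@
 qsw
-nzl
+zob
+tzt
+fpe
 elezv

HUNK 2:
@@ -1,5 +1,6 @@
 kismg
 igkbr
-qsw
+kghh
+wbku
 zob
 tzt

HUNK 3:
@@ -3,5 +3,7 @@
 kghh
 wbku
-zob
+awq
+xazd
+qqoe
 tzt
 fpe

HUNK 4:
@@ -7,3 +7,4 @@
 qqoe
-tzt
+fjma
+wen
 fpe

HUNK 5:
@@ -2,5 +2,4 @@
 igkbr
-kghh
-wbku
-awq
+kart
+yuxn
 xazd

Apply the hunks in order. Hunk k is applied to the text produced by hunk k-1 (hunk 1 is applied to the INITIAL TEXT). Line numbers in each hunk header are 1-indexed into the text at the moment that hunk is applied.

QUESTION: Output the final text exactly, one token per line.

Answer: kismg
igkbr
kart
yuxn
xazd
qqoe
fjma
wen
fpe
elezv
unugx
liwp
ouikw
wkpv

Derivation:
Hunk 1: at line 3 remove [nzl] add [zob,tzt,fpe] -> 11 lines: kismg igkbr qsw zob tzt fpe elezv unugx liwp ouikw wkpv
Hunk 2: at line 1 remove [qsw] add [kghh,wbku] -> 12 lines: kismg igkbr kghh wbku zob tzt fpe elezv unugx liwp ouikw wkpv
Hunk 3: at line 3 remove [zob] add [awq,xazd,qqoe] -> 14 lines: kismg igkbr kghh wbku awq xazd qqoe tzt fpe elezv unugx liwp ouikw wkpv
Hunk 4: at line 7 remove [tzt] add [fjma,wen] -> 15 lines: kismg igkbr kghh wbku awq xazd qqoe fjma wen fpe elezv unugx liwp ouikw wkpv
Hunk 5: at line 2 remove [kghh,wbku,awq] add [kart,yuxn] -> 14 lines: kismg igkbr kart yuxn xazd qqoe fjma wen fpe elezv unugx liwp ouikw wkpv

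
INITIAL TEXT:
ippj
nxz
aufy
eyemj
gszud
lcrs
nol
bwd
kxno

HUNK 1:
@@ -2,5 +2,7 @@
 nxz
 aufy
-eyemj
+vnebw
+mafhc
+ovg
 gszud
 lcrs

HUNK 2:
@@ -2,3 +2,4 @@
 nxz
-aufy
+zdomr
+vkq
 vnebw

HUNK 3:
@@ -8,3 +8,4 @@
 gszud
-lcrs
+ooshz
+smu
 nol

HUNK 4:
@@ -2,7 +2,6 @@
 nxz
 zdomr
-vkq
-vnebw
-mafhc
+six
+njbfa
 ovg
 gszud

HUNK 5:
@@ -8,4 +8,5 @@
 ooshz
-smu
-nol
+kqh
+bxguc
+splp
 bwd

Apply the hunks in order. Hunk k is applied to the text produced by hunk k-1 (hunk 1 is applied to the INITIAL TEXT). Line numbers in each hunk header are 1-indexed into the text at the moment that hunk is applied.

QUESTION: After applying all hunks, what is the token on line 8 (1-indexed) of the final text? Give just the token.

Hunk 1: at line 2 remove [eyemj] add [vnebw,mafhc,ovg] -> 11 lines: ippj nxz aufy vnebw mafhc ovg gszud lcrs nol bwd kxno
Hunk 2: at line 2 remove [aufy] add [zdomr,vkq] -> 12 lines: ippj nxz zdomr vkq vnebw mafhc ovg gszud lcrs nol bwd kxno
Hunk 3: at line 8 remove [lcrs] add [ooshz,smu] -> 13 lines: ippj nxz zdomr vkq vnebw mafhc ovg gszud ooshz smu nol bwd kxno
Hunk 4: at line 2 remove [vkq,vnebw,mafhc] add [six,njbfa] -> 12 lines: ippj nxz zdomr six njbfa ovg gszud ooshz smu nol bwd kxno
Hunk 5: at line 8 remove [smu,nol] add [kqh,bxguc,splp] -> 13 lines: ippj nxz zdomr six njbfa ovg gszud ooshz kqh bxguc splp bwd kxno
Final line 8: ooshz

Answer: ooshz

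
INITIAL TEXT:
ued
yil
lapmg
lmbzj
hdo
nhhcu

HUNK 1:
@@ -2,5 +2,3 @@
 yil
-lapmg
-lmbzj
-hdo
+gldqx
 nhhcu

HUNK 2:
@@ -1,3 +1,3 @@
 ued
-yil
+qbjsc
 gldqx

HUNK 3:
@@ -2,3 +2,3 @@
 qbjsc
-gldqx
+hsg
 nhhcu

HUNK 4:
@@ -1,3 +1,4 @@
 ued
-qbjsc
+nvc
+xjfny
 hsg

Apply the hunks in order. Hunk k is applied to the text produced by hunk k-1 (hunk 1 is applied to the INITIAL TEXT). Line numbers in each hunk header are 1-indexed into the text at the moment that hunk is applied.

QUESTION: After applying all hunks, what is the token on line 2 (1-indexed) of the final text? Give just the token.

Hunk 1: at line 2 remove [lapmg,lmbzj,hdo] add [gldqx] -> 4 lines: ued yil gldqx nhhcu
Hunk 2: at line 1 remove [yil] add [qbjsc] -> 4 lines: ued qbjsc gldqx nhhcu
Hunk 3: at line 2 remove [gldqx] add [hsg] -> 4 lines: ued qbjsc hsg nhhcu
Hunk 4: at line 1 remove [qbjsc] add [nvc,xjfny] -> 5 lines: ued nvc xjfny hsg nhhcu
Final line 2: nvc

Answer: nvc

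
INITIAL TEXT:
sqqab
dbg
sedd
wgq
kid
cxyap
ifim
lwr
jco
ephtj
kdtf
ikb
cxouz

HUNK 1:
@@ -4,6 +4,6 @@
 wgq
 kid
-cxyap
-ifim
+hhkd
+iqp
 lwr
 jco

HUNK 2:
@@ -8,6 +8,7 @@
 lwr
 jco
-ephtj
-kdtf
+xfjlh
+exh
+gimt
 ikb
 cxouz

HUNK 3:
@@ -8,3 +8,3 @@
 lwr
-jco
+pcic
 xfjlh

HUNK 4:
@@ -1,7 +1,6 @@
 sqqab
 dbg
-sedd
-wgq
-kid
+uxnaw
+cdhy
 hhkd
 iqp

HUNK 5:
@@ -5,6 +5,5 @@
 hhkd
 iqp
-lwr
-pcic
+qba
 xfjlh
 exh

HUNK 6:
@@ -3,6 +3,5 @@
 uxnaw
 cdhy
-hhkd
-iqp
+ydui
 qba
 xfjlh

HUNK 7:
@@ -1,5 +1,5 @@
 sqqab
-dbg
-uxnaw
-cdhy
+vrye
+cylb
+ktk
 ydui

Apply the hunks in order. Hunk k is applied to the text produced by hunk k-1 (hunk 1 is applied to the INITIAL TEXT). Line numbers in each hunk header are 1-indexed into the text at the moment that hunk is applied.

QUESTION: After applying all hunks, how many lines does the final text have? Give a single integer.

Answer: 11

Derivation:
Hunk 1: at line 4 remove [cxyap,ifim] add [hhkd,iqp] -> 13 lines: sqqab dbg sedd wgq kid hhkd iqp lwr jco ephtj kdtf ikb cxouz
Hunk 2: at line 8 remove [ephtj,kdtf] add [xfjlh,exh,gimt] -> 14 lines: sqqab dbg sedd wgq kid hhkd iqp lwr jco xfjlh exh gimt ikb cxouz
Hunk 3: at line 8 remove [jco] add [pcic] -> 14 lines: sqqab dbg sedd wgq kid hhkd iqp lwr pcic xfjlh exh gimt ikb cxouz
Hunk 4: at line 1 remove [sedd,wgq,kid] add [uxnaw,cdhy] -> 13 lines: sqqab dbg uxnaw cdhy hhkd iqp lwr pcic xfjlh exh gimt ikb cxouz
Hunk 5: at line 5 remove [lwr,pcic] add [qba] -> 12 lines: sqqab dbg uxnaw cdhy hhkd iqp qba xfjlh exh gimt ikb cxouz
Hunk 6: at line 3 remove [hhkd,iqp] add [ydui] -> 11 lines: sqqab dbg uxnaw cdhy ydui qba xfjlh exh gimt ikb cxouz
Hunk 7: at line 1 remove [dbg,uxnaw,cdhy] add [vrye,cylb,ktk] -> 11 lines: sqqab vrye cylb ktk ydui qba xfjlh exh gimt ikb cxouz
Final line count: 11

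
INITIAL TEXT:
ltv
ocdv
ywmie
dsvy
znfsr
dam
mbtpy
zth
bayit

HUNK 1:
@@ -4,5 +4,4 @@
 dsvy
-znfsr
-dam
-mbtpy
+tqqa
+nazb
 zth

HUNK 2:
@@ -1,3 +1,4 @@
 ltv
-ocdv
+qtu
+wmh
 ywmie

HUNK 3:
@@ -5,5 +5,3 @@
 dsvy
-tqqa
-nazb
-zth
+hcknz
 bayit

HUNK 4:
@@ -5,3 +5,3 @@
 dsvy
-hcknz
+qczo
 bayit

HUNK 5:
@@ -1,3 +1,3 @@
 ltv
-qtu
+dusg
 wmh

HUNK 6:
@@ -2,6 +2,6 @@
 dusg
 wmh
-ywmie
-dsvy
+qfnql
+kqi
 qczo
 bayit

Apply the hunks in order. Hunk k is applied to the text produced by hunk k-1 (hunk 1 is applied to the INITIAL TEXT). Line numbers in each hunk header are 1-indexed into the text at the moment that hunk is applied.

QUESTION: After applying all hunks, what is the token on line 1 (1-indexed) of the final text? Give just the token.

Answer: ltv

Derivation:
Hunk 1: at line 4 remove [znfsr,dam,mbtpy] add [tqqa,nazb] -> 8 lines: ltv ocdv ywmie dsvy tqqa nazb zth bayit
Hunk 2: at line 1 remove [ocdv] add [qtu,wmh] -> 9 lines: ltv qtu wmh ywmie dsvy tqqa nazb zth bayit
Hunk 3: at line 5 remove [tqqa,nazb,zth] add [hcknz] -> 7 lines: ltv qtu wmh ywmie dsvy hcknz bayit
Hunk 4: at line 5 remove [hcknz] add [qczo] -> 7 lines: ltv qtu wmh ywmie dsvy qczo bayit
Hunk 5: at line 1 remove [qtu] add [dusg] -> 7 lines: ltv dusg wmh ywmie dsvy qczo bayit
Hunk 6: at line 2 remove [ywmie,dsvy] add [qfnql,kqi] -> 7 lines: ltv dusg wmh qfnql kqi qczo bayit
Final line 1: ltv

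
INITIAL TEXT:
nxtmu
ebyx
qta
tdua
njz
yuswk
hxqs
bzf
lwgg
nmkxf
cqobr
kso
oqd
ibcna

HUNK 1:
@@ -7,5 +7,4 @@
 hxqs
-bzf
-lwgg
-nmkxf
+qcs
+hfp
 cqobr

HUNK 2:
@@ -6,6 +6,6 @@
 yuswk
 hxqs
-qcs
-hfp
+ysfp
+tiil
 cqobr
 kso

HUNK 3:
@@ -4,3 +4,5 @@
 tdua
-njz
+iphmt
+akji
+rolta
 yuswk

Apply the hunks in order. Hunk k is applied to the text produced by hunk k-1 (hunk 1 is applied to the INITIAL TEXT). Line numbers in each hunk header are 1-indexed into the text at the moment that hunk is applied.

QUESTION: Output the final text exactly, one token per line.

Hunk 1: at line 7 remove [bzf,lwgg,nmkxf] add [qcs,hfp] -> 13 lines: nxtmu ebyx qta tdua njz yuswk hxqs qcs hfp cqobr kso oqd ibcna
Hunk 2: at line 6 remove [qcs,hfp] add [ysfp,tiil] -> 13 lines: nxtmu ebyx qta tdua njz yuswk hxqs ysfp tiil cqobr kso oqd ibcna
Hunk 3: at line 4 remove [njz] add [iphmt,akji,rolta] -> 15 lines: nxtmu ebyx qta tdua iphmt akji rolta yuswk hxqs ysfp tiil cqobr kso oqd ibcna

Answer: nxtmu
ebyx
qta
tdua
iphmt
akji
rolta
yuswk
hxqs
ysfp
tiil
cqobr
kso
oqd
ibcna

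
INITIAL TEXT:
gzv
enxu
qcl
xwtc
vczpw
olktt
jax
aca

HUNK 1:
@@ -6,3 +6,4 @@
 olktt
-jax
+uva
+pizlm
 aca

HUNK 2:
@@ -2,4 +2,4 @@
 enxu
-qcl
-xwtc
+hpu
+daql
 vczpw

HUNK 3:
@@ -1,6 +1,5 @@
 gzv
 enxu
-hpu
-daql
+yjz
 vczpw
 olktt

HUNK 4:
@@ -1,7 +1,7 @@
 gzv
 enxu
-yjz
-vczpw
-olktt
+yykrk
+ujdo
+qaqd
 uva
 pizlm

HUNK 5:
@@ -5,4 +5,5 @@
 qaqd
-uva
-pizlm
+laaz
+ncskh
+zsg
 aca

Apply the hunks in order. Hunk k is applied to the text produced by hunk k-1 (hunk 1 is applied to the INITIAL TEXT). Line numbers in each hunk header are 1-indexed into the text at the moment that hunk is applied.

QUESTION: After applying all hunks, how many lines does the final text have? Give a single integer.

Answer: 9

Derivation:
Hunk 1: at line 6 remove [jax] add [uva,pizlm] -> 9 lines: gzv enxu qcl xwtc vczpw olktt uva pizlm aca
Hunk 2: at line 2 remove [qcl,xwtc] add [hpu,daql] -> 9 lines: gzv enxu hpu daql vczpw olktt uva pizlm aca
Hunk 3: at line 1 remove [hpu,daql] add [yjz] -> 8 lines: gzv enxu yjz vczpw olktt uva pizlm aca
Hunk 4: at line 1 remove [yjz,vczpw,olktt] add [yykrk,ujdo,qaqd] -> 8 lines: gzv enxu yykrk ujdo qaqd uva pizlm aca
Hunk 5: at line 5 remove [uva,pizlm] add [laaz,ncskh,zsg] -> 9 lines: gzv enxu yykrk ujdo qaqd laaz ncskh zsg aca
Final line count: 9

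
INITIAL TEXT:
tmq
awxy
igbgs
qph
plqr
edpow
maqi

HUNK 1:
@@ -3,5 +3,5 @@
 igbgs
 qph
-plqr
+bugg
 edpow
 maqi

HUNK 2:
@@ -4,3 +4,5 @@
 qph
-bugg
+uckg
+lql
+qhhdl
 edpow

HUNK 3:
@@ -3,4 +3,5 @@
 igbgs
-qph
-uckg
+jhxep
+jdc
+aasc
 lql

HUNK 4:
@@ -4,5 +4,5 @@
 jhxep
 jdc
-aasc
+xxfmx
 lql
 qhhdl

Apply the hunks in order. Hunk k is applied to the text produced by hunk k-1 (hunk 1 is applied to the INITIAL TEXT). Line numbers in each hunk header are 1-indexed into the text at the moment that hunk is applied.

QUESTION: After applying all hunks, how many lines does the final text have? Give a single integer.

Hunk 1: at line 3 remove [plqr] add [bugg] -> 7 lines: tmq awxy igbgs qph bugg edpow maqi
Hunk 2: at line 4 remove [bugg] add [uckg,lql,qhhdl] -> 9 lines: tmq awxy igbgs qph uckg lql qhhdl edpow maqi
Hunk 3: at line 3 remove [qph,uckg] add [jhxep,jdc,aasc] -> 10 lines: tmq awxy igbgs jhxep jdc aasc lql qhhdl edpow maqi
Hunk 4: at line 4 remove [aasc] add [xxfmx] -> 10 lines: tmq awxy igbgs jhxep jdc xxfmx lql qhhdl edpow maqi
Final line count: 10

Answer: 10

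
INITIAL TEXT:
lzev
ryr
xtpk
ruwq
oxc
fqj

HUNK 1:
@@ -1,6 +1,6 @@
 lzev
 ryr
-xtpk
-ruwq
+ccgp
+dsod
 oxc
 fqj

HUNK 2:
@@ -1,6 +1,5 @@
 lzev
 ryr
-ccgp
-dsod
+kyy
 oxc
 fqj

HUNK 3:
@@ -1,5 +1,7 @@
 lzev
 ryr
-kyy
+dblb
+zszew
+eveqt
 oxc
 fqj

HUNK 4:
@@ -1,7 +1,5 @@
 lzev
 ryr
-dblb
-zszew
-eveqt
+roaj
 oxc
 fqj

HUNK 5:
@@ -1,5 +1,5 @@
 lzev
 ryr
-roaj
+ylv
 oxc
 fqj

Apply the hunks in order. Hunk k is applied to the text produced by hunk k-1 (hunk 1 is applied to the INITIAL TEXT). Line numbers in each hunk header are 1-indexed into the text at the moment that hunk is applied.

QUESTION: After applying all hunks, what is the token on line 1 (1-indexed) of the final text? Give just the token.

Hunk 1: at line 1 remove [xtpk,ruwq] add [ccgp,dsod] -> 6 lines: lzev ryr ccgp dsod oxc fqj
Hunk 2: at line 1 remove [ccgp,dsod] add [kyy] -> 5 lines: lzev ryr kyy oxc fqj
Hunk 3: at line 1 remove [kyy] add [dblb,zszew,eveqt] -> 7 lines: lzev ryr dblb zszew eveqt oxc fqj
Hunk 4: at line 1 remove [dblb,zszew,eveqt] add [roaj] -> 5 lines: lzev ryr roaj oxc fqj
Hunk 5: at line 1 remove [roaj] add [ylv] -> 5 lines: lzev ryr ylv oxc fqj
Final line 1: lzev

Answer: lzev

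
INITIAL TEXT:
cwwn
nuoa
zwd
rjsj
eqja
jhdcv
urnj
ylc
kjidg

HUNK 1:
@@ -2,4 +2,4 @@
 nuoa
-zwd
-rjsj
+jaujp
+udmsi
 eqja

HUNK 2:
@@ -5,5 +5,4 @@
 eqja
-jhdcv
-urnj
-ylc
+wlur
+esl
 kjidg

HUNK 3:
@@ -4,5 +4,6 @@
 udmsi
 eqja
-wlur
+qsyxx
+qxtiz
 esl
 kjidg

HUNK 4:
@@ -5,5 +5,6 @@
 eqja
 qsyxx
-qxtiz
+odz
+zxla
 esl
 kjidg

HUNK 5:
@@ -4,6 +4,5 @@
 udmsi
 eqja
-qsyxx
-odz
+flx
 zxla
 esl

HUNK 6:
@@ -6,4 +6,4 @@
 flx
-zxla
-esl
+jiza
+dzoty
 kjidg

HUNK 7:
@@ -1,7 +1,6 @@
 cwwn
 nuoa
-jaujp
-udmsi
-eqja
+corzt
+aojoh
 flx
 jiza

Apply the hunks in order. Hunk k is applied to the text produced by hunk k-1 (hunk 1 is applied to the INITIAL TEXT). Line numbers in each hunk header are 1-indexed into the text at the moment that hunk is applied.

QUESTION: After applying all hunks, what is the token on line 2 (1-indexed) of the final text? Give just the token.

Hunk 1: at line 2 remove [zwd,rjsj] add [jaujp,udmsi] -> 9 lines: cwwn nuoa jaujp udmsi eqja jhdcv urnj ylc kjidg
Hunk 2: at line 5 remove [jhdcv,urnj,ylc] add [wlur,esl] -> 8 lines: cwwn nuoa jaujp udmsi eqja wlur esl kjidg
Hunk 3: at line 4 remove [wlur] add [qsyxx,qxtiz] -> 9 lines: cwwn nuoa jaujp udmsi eqja qsyxx qxtiz esl kjidg
Hunk 4: at line 5 remove [qxtiz] add [odz,zxla] -> 10 lines: cwwn nuoa jaujp udmsi eqja qsyxx odz zxla esl kjidg
Hunk 5: at line 4 remove [qsyxx,odz] add [flx] -> 9 lines: cwwn nuoa jaujp udmsi eqja flx zxla esl kjidg
Hunk 6: at line 6 remove [zxla,esl] add [jiza,dzoty] -> 9 lines: cwwn nuoa jaujp udmsi eqja flx jiza dzoty kjidg
Hunk 7: at line 1 remove [jaujp,udmsi,eqja] add [corzt,aojoh] -> 8 lines: cwwn nuoa corzt aojoh flx jiza dzoty kjidg
Final line 2: nuoa

Answer: nuoa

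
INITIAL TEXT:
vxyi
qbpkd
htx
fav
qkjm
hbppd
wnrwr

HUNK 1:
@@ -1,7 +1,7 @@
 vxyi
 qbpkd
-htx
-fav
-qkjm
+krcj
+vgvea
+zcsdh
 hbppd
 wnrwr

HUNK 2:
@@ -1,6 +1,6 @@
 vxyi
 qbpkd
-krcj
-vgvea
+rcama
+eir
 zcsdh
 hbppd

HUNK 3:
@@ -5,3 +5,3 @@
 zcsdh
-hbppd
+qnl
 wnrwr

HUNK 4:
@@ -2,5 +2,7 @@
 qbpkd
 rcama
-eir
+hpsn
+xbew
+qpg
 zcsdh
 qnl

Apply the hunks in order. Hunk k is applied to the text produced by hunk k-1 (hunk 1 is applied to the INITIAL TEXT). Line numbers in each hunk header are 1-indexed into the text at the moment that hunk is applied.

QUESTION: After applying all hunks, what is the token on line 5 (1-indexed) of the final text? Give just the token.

Answer: xbew

Derivation:
Hunk 1: at line 1 remove [htx,fav,qkjm] add [krcj,vgvea,zcsdh] -> 7 lines: vxyi qbpkd krcj vgvea zcsdh hbppd wnrwr
Hunk 2: at line 1 remove [krcj,vgvea] add [rcama,eir] -> 7 lines: vxyi qbpkd rcama eir zcsdh hbppd wnrwr
Hunk 3: at line 5 remove [hbppd] add [qnl] -> 7 lines: vxyi qbpkd rcama eir zcsdh qnl wnrwr
Hunk 4: at line 2 remove [eir] add [hpsn,xbew,qpg] -> 9 lines: vxyi qbpkd rcama hpsn xbew qpg zcsdh qnl wnrwr
Final line 5: xbew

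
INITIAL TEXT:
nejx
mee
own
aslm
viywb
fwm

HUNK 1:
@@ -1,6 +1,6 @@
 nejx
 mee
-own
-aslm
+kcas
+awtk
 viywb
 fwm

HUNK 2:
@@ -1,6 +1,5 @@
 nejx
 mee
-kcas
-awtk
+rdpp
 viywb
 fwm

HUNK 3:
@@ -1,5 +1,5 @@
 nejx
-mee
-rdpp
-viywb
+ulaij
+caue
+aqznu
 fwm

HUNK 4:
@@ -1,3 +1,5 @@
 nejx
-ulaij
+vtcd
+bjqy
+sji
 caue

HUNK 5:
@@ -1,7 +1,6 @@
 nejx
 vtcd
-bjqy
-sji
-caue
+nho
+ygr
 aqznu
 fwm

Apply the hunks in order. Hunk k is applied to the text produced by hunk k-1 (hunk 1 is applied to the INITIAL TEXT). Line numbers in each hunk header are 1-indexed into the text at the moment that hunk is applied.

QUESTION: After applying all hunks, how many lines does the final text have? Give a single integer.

Answer: 6

Derivation:
Hunk 1: at line 1 remove [own,aslm] add [kcas,awtk] -> 6 lines: nejx mee kcas awtk viywb fwm
Hunk 2: at line 1 remove [kcas,awtk] add [rdpp] -> 5 lines: nejx mee rdpp viywb fwm
Hunk 3: at line 1 remove [mee,rdpp,viywb] add [ulaij,caue,aqznu] -> 5 lines: nejx ulaij caue aqznu fwm
Hunk 4: at line 1 remove [ulaij] add [vtcd,bjqy,sji] -> 7 lines: nejx vtcd bjqy sji caue aqznu fwm
Hunk 5: at line 1 remove [bjqy,sji,caue] add [nho,ygr] -> 6 lines: nejx vtcd nho ygr aqznu fwm
Final line count: 6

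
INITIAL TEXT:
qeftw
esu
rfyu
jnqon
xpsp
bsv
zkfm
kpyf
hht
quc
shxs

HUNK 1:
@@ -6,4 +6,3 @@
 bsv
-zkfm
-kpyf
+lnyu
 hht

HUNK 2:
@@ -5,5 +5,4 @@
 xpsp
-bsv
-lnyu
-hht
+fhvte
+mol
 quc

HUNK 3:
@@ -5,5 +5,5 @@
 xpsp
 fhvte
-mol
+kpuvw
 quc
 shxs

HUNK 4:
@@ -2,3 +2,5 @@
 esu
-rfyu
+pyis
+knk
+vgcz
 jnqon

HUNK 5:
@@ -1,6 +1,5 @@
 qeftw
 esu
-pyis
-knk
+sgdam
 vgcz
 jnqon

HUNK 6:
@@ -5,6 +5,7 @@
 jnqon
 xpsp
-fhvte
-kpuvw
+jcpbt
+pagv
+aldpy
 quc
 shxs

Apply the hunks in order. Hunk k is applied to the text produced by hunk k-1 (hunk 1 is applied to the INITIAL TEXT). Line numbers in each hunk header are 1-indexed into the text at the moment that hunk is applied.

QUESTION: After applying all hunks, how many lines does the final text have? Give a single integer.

Hunk 1: at line 6 remove [zkfm,kpyf] add [lnyu] -> 10 lines: qeftw esu rfyu jnqon xpsp bsv lnyu hht quc shxs
Hunk 2: at line 5 remove [bsv,lnyu,hht] add [fhvte,mol] -> 9 lines: qeftw esu rfyu jnqon xpsp fhvte mol quc shxs
Hunk 3: at line 5 remove [mol] add [kpuvw] -> 9 lines: qeftw esu rfyu jnqon xpsp fhvte kpuvw quc shxs
Hunk 4: at line 2 remove [rfyu] add [pyis,knk,vgcz] -> 11 lines: qeftw esu pyis knk vgcz jnqon xpsp fhvte kpuvw quc shxs
Hunk 5: at line 1 remove [pyis,knk] add [sgdam] -> 10 lines: qeftw esu sgdam vgcz jnqon xpsp fhvte kpuvw quc shxs
Hunk 6: at line 5 remove [fhvte,kpuvw] add [jcpbt,pagv,aldpy] -> 11 lines: qeftw esu sgdam vgcz jnqon xpsp jcpbt pagv aldpy quc shxs
Final line count: 11

Answer: 11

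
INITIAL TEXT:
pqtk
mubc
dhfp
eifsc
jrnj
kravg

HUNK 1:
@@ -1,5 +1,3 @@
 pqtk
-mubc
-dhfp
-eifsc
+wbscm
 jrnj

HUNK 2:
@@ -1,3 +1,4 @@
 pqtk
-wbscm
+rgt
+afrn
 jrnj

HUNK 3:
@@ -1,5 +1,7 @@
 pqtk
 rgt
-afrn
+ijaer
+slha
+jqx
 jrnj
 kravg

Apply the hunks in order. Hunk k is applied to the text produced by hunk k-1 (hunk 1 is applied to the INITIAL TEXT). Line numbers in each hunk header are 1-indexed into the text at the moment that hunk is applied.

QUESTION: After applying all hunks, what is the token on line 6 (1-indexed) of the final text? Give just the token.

Answer: jrnj

Derivation:
Hunk 1: at line 1 remove [mubc,dhfp,eifsc] add [wbscm] -> 4 lines: pqtk wbscm jrnj kravg
Hunk 2: at line 1 remove [wbscm] add [rgt,afrn] -> 5 lines: pqtk rgt afrn jrnj kravg
Hunk 3: at line 1 remove [afrn] add [ijaer,slha,jqx] -> 7 lines: pqtk rgt ijaer slha jqx jrnj kravg
Final line 6: jrnj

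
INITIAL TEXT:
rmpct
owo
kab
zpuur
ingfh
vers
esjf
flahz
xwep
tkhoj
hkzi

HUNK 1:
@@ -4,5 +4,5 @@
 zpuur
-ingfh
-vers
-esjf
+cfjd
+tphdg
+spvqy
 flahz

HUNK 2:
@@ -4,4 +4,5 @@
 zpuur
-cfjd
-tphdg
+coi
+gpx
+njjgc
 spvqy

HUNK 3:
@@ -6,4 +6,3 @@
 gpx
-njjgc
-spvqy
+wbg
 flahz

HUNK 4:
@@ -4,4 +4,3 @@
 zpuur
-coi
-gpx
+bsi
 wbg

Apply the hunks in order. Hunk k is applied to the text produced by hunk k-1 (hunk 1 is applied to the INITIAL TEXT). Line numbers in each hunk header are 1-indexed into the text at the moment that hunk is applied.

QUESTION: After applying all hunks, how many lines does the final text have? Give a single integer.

Hunk 1: at line 4 remove [ingfh,vers,esjf] add [cfjd,tphdg,spvqy] -> 11 lines: rmpct owo kab zpuur cfjd tphdg spvqy flahz xwep tkhoj hkzi
Hunk 2: at line 4 remove [cfjd,tphdg] add [coi,gpx,njjgc] -> 12 lines: rmpct owo kab zpuur coi gpx njjgc spvqy flahz xwep tkhoj hkzi
Hunk 3: at line 6 remove [njjgc,spvqy] add [wbg] -> 11 lines: rmpct owo kab zpuur coi gpx wbg flahz xwep tkhoj hkzi
Hunk 4: at line 4 remove [coi,gpx] add [bsi] -> 10 lines: rmpct owo kab zpuur bsi wbg flahz xwep tkhoj hkzi
Final line count: 10

Answer: 10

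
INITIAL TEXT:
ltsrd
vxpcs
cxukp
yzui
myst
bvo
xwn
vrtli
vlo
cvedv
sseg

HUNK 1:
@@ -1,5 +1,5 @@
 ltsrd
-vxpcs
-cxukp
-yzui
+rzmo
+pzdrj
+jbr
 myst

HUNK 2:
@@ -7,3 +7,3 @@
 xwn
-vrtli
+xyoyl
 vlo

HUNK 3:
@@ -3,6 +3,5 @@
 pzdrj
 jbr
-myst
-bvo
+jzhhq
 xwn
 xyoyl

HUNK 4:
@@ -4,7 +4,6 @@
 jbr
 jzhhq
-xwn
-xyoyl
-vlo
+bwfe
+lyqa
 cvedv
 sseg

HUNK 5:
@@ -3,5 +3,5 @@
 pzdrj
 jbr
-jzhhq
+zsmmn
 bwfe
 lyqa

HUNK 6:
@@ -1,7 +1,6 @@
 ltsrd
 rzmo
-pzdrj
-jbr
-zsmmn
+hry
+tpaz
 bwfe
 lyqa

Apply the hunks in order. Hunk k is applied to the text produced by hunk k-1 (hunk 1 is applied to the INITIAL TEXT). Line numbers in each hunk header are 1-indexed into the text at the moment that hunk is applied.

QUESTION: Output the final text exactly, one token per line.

Answer: ltsrd
rzmo
hry
tpaz
bwfe
lyqa
cvedv
sseg

Derivation:
Hunk 1: at line 1 remove [vxpcs,cxukp,yzui] add [rzmo,pzdrj,jbr] -> 11 lines: ltsrd rzmo pzdrj jbr myst bvo xwn vrtli vlo cvedv sseg
Hunk 2: at line 7 remove [vrtli] add [xyoyl] -> 11 lines: ltsrd rzmo pzdrj jbr myst bvo xwn xyoyl vlo cvedv sseg
Hunk 3: at line 3 remove [myst,bvo] add [jzhhq] -> 10 lines: ltsrd rzmo pzdrj jbr jzhhq xwn xyoyl vlo cvedv sseg
Hunk 4: at line 4 remove [xwn,xyoyl,vlo] add [bwfe,lyqa] -> 9 lines: ltsrd rzmo pzdrj jbr jzhhq bwfe lyqa cvedv sseg
Hunk 5: at line 3 remove [jzhhq] add [zsmmn] -> 9 lines: ltsrd rzmo pzdrj jbr zsmmn bwfe lyqa cvedv sseg
Hunk 6: at line 1 remove [pzdrj,jbr,zsmmn] add [hry,tpaz] -> 8 lines: ltsrd rzmo hry tpaz bwfe lyqa cvedv sseg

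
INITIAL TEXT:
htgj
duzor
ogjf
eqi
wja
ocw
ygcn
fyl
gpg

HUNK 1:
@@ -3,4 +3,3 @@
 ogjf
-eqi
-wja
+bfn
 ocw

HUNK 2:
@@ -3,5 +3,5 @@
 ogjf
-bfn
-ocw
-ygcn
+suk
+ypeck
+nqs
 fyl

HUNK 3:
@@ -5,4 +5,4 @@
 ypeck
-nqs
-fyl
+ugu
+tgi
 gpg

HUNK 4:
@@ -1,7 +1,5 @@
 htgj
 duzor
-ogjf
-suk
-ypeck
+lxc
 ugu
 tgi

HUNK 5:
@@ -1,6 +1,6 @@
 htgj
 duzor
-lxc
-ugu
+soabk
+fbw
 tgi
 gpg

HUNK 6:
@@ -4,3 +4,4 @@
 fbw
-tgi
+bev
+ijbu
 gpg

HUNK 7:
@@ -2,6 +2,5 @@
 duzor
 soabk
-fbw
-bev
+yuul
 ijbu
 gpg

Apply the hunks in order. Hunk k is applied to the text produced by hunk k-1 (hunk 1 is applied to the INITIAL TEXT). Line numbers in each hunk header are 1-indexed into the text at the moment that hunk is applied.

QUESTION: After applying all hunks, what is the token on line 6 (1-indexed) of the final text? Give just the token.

Answer: gpg

Derivation:
Hunk 1: at line 3 remove [eqi,wja] add [bfn] -> 8 lines: htgj duzor ogjf bfn ocw ygcn fyl gpg
Hunk 2: at line 3 remove [bfn,ocw,ygcn] add [suk,ypeck,nqs] -> 8 lines: htgj duzor ogjf suk ypeck nqs fyl gpg
Hunk 3: at line 5 remove [nqs,fyl] add [ugu,tgi] -> 8 lines: htgj duzor ogjf suk ypeck ugu tgi gpg
Hunk 4: at line 1 remove [ogjf,suk,ypeck] add [lxc] -> 6 lines: htgj duzor lxc ugu tgi gpg
Hunk 5: at line 1 remove [lxc,ugu] add [soabk,fbw] -> 6 lines: htgj duzor soabk fbw tgi gpg
Hunk 6: at line 4 remove [tgi] add [bev,ijbu] -> 7 lines: htgj duzor soabk fbw bev ijbu gpg
Hunk 7: at line 2 remove [fbw,bev] add [yuul] -> 6 lines: htgj duzor soabk yuul ijbu gpg
Final line 6: gpg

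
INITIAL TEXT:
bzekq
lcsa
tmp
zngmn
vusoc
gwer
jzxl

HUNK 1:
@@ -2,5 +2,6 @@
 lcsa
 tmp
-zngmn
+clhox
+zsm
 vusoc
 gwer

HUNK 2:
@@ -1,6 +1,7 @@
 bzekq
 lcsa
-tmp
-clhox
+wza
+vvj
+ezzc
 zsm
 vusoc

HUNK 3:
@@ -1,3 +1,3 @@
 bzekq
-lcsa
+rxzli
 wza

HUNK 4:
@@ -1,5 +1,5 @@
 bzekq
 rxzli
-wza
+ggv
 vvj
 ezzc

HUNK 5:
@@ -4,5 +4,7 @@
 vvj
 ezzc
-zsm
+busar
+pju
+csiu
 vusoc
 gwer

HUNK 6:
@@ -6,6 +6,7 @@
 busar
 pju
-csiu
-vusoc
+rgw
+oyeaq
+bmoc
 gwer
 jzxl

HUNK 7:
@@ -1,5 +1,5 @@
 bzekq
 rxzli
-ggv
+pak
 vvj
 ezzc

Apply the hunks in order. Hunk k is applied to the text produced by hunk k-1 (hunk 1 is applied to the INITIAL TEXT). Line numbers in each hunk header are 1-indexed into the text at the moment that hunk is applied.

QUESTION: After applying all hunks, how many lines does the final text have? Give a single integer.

Hunk 1: at line 2 remove [zngmn] add [clhox,zsm] -> 8 lines: bzekq lcsa tmp clhox zsm vusoc gwer jzxl
Hunk 2: at line 1 remove [tmp,clhox] add [wza,vvj,ezzc] -> 9 lines: bzekq lcsa wza vvj ezzc zsm vusoc gwer jzxl
Hunk 3: at line 1 remove [lcsa] add [rxzli] -> 9 lines: bzekq rxzli wza vvj ezzc zsm vusoc gwer jzxl
Hunk 4: at line 1 remove [wza] add [ggv] -> 9 lines: bzekq rxzli ggv vvj ezzc zsm vusoc gwer jzxl
Hunk 5: at line 4 remove [zsm] add [busar,pju,csiu] -> 11 lines: bzekq rxzli ggv vvj ezzc busar pju csiu vusoc gwer jzxl
Hunk 6: at line 6 remove [csiu,vusoc] add [rgw,oyeaq,bmoc] -> 12 lines: bzekq rxzli ggv vvj ezzc busar pju rgw oyeaq bmoc gwer jzxl
Hunk 7: at line 1 remove [ggv] add [pak] -> 12 lines: bzekq rxzli pak vvj ezzc busar pju rgw oyeaq bmoc gwer jzxl
Final line count: 12

Answer: 12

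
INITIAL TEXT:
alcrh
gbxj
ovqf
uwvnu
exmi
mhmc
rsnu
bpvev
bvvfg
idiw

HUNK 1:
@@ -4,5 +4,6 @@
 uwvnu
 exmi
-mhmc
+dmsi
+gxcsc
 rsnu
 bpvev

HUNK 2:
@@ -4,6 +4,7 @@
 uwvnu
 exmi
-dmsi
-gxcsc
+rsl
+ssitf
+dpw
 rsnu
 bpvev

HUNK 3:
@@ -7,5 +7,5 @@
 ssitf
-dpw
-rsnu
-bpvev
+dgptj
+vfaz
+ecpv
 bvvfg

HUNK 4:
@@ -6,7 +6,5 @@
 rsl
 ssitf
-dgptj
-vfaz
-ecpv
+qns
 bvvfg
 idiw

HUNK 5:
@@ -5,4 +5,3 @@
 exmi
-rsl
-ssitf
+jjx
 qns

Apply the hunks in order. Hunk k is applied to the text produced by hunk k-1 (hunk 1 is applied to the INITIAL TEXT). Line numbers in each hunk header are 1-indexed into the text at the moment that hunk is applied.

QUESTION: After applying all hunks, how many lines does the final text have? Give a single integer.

Hunk 1: at line 4 remove [mhmc] add [dmsi,gxcsc] -> 11 lines: alcrh gbxj ovqf uwvnu exmi dmsi gxcsc rsnu bpvev bvvfg idiw
Hunk 2: at line 4 remove [dmsi,gxcsc] add [rsl,ssitf,dpw] -> 12 lines: alcrh gbxj ovqf uwvnu exmi rsl ssitf dpw rsnu bpvev bvvfg idiw
Hunk 3: at line 7 remove [dpw,rsnu,bpvev] add [dgptj,vfaz,ecpv] -> 12 lines: alcrh gbxj ovqf uwvnu exmi rsl ssitf dgptj vfaz ecpv bvvfg idiw
Hunk 4: at line 6 remove [dgptj,vfaz,ecpv] add [qns] -> 10 lines: alcrh gbxj ovqf uwvnu exmi rsl ssitf qns bvvfg idiw
Hunk 5: at line 5 remove [rsl,ssitf] add [jjx] -> 9 lines: alcrh gbxj ovqf uwvnu exmi jjx qns bvvfg idiw
Final line count: 9

Answer: 9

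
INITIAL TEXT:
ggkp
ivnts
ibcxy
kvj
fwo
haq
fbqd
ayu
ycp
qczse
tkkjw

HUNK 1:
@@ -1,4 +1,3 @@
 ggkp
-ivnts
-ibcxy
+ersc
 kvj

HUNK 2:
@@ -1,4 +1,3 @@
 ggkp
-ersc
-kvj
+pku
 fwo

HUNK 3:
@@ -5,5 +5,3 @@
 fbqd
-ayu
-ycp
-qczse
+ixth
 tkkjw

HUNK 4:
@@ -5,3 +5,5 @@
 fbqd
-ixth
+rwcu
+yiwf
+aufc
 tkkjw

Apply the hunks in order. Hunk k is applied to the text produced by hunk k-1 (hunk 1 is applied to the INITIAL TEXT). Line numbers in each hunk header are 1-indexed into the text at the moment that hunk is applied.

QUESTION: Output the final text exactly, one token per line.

Hunk 1: at line 1 remove [ivnts,ibcxy] add [ersc] -> 10 lines: ggkp ersc kvj fwo haq fbqd ayu ycp qczse tkkjw
Hunk 2: at line 1 remove [ersc,kvj] add [pku] -> 9 lines: ggkp pku fwo haq fbqd ayu ycp qczse tkkjw
Hunk 3: at line 5 remove [ayu,ycp,qczse] add [ixth] -> 7 lines: ggkp pku fwo haq fbqd ixth tkkjw
Hunk 4: at line 5 remove [ixth] add [rwcu,yiwf,aufc] -> 9 lines: ggkp pku fwo haq fbqd rwcu yiwf aufc tkkjw

Answer: ggkp
pku
fwo
haq
fbqd
rwcu
yiwf
aufc
tkkjw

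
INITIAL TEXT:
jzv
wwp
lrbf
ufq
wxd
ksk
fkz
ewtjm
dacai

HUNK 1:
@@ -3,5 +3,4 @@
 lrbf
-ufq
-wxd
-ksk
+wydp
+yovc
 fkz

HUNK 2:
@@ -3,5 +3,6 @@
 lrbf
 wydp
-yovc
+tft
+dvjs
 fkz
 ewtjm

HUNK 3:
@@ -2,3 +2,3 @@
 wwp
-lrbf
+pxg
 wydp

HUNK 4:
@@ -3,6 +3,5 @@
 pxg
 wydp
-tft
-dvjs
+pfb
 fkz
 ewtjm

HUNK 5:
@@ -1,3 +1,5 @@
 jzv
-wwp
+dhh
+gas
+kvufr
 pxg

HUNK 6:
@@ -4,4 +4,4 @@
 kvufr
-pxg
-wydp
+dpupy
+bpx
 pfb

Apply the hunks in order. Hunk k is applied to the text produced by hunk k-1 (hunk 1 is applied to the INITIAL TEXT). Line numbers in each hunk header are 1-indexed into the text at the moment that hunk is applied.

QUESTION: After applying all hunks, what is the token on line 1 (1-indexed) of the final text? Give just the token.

Hunk 1: at line 3 remove [ufq,wxd,ksk] add [wydp,yovc] -> 8 lines: jzv wwp lrbf wydp yovc fkz ewtjm dacai
Hunk 2: at line 3 remove [yovc] add [tft,dvjs] -> 9 lines: jzv wwp lrbf wydp tft dvjs fkz ewtjm dacai
Hunk 3: at line 2 remove [lrbf] add [pxg] -> 9 lines: jzv wwp pxg wydp tft dvjs fkz ewtjm dacai
Hunk 4: at line 3 remove [tft,dvjs] add [pfb] -> 8 lines: jzv wwp pxg wydp pfb fkz ewtjm dacai
Hunk 5: at line 1 remove [wwp] add [dhh,gas,kvufr] -> 10 lines: jzv dhh gas kvufr pxg wydp pfb fkz ewtjm dacai
Hunk 6: at line 4 remove [pxg,wydp] add [dpupy,bpx] -> 10 lines: jzv dhh gas kvufr dpupy bpx pfb fkz ewtjm dacai
Final line 1: jzv

Answer: jzv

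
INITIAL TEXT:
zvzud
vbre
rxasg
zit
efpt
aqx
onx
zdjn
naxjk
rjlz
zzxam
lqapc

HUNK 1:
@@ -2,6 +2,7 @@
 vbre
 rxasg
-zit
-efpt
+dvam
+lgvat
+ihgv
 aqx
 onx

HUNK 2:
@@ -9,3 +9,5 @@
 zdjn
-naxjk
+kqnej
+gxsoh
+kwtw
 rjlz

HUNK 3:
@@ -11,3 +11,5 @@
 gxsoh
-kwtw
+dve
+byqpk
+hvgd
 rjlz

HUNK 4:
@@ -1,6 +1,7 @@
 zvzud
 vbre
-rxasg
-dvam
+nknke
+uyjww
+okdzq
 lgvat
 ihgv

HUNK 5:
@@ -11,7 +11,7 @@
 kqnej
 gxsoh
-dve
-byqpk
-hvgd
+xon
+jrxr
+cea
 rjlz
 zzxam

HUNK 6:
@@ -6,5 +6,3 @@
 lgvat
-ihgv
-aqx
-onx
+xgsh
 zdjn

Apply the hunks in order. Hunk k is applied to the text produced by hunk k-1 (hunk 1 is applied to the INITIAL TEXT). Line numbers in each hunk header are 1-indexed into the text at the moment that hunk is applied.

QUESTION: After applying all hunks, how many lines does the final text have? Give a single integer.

Answer: 16

Derivation:
Hunk 1: at line 2 remove [zit,efpt] add [dvam,lgvat,ihgv] -> 13 lines: zvzud vbre rxasg dvam lgvat ihgv aqx onx zdjn naxjk rjlz zzxam lqapc
Hunk 2: at line 9 remove [naxjk] add [kqnej,gxsoh,kwtw] -> 15 lines: zvzud vbre rxasg dvam lgvat ihgv aqx onx zdjn kqnej gxsoh kwtw rjlz zzxam lqapc
Hunk 3: at line 11 remove [kwtw] add [dve,byqpk,hvgd] -> 17 lines: zvzud vbre rxasg dvam lgvat ihgv aqx onx zdjn kqnej gxsoh dve byqpk hvgd rjlz zzxam lqapc
Hunk 4: at line 1 remove [rxasg,dvam] add [nknke,uyjww,okdzq] -> 18 lines: zvzud vbre nknke uyjww okdzq lgvat ihgv aqx onx zdjn kqnej gxsoh dve byqpk hvgd rjlz zzxam lqapc
Hunk 5: at line 11 remove [dve,byqpk,hvgd] add [xon,jrxr,cea] -> 18 lines: zvzud vbre nknke uyjww okdzq lgvat ihgv aqx onx zdjn kqnej gxsoh xon jrxr cea rjlz zzxam lqapc
Hunk 6: at line 6 remove [ihgv,aqx,onx] add [xgsh] -> 16 lines: zvzud vbre nknke uyjww okdzq lgvat xgsh zdjn kqnej gxsoh xon jrxr cea rjlz zzxam lqapc
Final line count: 16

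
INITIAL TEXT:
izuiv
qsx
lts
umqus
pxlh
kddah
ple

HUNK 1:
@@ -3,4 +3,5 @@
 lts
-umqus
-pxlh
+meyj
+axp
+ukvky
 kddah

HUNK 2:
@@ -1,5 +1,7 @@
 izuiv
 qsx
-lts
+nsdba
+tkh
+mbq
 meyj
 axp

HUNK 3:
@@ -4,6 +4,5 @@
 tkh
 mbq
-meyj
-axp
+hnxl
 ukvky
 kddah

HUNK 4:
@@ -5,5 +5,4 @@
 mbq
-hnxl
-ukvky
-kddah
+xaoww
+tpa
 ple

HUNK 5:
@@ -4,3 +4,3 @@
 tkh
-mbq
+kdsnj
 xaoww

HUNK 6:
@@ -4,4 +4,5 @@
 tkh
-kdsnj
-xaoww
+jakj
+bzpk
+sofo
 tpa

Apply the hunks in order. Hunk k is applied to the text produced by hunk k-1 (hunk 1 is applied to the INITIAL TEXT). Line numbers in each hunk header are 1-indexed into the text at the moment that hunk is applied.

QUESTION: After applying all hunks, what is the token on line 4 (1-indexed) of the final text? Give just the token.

Answer: tkh

Derivation:
Hunk 1: at line 3 remove [umqus,pxlh] add [meyj,axp,ukvky] -> 8 lines: izuiv qsx lts meyj axp ukvky kddah ple
Hunk 2: at line 1 remove [lts] add [nsdba,tkh,mbq] -> 10 lines: izuiv qsx nsdba tkh mbq meyj axp ukvky kddah ple
Hunk 3: at line 4 remove [meyj,axp] add [hnxl] -> 9 lines: izuiv qsx nsdba tkh mbq hnxl ukvky kddah ple
Hunk 4: at line 5 remove [hnxl,ukvky,kddah] add [xaoww,tpa] -> 8 lines: izuiv qsx nsdba tkh mbq xaoww tpa ple
Hunk 5: at line 4 remove [mbq] add [kdsnj] -> 8 lines: izuiv qsx nsdba tkh kdsnj xaoww tpa ple
Hunk 6: at line 4 remove [kdsnj,xaoww] add [jakj,bzpk,sofo] -> 9 lines: izuiv qsx nsdba tkh jakj bzpk sofo tpa ple
Final line 4: tkh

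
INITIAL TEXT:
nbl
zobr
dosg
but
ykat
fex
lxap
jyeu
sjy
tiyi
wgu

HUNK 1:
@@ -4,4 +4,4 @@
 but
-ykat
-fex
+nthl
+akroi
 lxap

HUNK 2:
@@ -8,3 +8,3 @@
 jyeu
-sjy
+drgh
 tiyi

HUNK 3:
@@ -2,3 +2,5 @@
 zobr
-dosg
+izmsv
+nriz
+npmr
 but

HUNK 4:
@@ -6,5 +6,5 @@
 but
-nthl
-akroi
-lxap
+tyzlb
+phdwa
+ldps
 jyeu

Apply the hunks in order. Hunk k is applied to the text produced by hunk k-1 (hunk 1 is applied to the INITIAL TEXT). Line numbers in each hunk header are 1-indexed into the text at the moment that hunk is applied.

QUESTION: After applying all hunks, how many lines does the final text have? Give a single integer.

Answer: 13

Derivation:
Hunk 1: at line 4 remove [ykat,fex] add [nthl,akroi] -> 11 lines: nbl zobr dosg but nthl akroi lxap jyeu sjy tiyi wgu
Hunk 2: at line 8 remove [sjy] add [drgh] -> 11 lines: nbl zobr dosg but nthl akroi lxap jyeu drgh tiyi wgu
Hunk 3: at line 2 remove [dosg] add [izmsv,nriz,npmr] -> 13 lines: nbl zobr izmsv nriz npmr but nthl akroi lxap jyeu drgh tiyi wgu
Hunk 4: at line 6 remove [nthl,akroi,lxap] add [tyzlb,phdwa,ldps] -> 13 lines: nbl zobr izmsv nriz npmr but tyzlb phdwa ldps jyeu drgh tiyi wgu
Final line count: 13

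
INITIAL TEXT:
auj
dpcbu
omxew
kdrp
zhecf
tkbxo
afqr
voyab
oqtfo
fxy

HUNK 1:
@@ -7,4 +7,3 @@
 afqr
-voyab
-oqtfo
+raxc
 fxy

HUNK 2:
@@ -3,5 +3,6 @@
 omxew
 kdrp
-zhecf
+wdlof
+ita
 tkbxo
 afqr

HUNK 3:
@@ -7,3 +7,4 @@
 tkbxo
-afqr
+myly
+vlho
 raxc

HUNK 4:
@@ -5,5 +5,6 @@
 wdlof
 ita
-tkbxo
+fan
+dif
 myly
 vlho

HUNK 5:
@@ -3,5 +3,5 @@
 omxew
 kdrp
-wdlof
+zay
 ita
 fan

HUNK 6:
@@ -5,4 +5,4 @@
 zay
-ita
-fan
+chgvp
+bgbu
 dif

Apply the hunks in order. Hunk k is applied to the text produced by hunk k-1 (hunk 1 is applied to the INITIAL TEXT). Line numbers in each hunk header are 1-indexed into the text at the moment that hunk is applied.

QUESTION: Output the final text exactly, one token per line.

Answer: auj
dpcbu
omxew
kdrp
zay
chgvp
bgbu
dif
myly
vlho
raxc
fxy

Derivation:
Hunk 1: at line 7 remove [voyab,oqtfo] add [raxc] -> 9 lines: auj dpcbu omxew kdrp zhecf tkbxo afqr raxc fxy
Hunk 2: at line 3 remove [zhecf] add [wdlof,ita] -> 10 lines: auj dpcbu omxew kdrp wdlof ita tkbxo afqr raxc fxy
Hunk 3: at line 7 remove [afqr] add [myly,vlho] -> 11 lines: auj dpcbu omxew kdrp wdlof ita tkbxo myly vlho raxc fxy
Hunk 4: at line 5 remove [tkbxo] add [fan,dif] -> 12 lines: auj dpcbu omxew kdrp wdlof ita fan dif myly vlho raxc fxy
Hunk 5: at line 3 remove [wdlof] add [zay] -> 12 lines: auj dpcbu omxew kdrp zay ita fan dif myly vlho raxc fxy
Hunk 6: at line 5 remove [ita,fan] add [chgvp,bgbu] -> 12 lines: auj dpcbu omxew kdrp zay chgvp bgbu dif myly vlho raxc fxy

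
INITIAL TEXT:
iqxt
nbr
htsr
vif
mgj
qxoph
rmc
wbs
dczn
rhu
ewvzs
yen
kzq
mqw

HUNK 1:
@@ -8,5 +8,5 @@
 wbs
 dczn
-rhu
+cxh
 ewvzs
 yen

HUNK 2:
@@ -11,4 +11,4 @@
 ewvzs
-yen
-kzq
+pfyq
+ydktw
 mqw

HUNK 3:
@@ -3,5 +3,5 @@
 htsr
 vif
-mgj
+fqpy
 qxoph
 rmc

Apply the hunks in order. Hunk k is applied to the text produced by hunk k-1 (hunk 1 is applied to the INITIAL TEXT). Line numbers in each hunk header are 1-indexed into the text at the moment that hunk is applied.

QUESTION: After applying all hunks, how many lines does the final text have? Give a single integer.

Answer: 14

Derivation:
Hunk 1: at line 8 remove [rhu] add [cxh] -> 14 lines: iqxt nbr htsr vif mgj qxoph rmc wbs dczn cxh ewvzs yen kzq mqw
Hunk 2: at line 11 remove [yen,kzq] add [pfyq,ydktw] -> 14 lines: iqxt nbr htsr vif mgj qxoph rmc wbs dczn cxh ewvzs pfyq ydktw mqw
Hunk 3: at line 3 remove [mgj] add [fqpy] -> 14 lines: iqxt nbr htsr vif fqpy qxoph rmc wbs dczn cxh ewvzs pfyq ydktw mqw
Final line count: 14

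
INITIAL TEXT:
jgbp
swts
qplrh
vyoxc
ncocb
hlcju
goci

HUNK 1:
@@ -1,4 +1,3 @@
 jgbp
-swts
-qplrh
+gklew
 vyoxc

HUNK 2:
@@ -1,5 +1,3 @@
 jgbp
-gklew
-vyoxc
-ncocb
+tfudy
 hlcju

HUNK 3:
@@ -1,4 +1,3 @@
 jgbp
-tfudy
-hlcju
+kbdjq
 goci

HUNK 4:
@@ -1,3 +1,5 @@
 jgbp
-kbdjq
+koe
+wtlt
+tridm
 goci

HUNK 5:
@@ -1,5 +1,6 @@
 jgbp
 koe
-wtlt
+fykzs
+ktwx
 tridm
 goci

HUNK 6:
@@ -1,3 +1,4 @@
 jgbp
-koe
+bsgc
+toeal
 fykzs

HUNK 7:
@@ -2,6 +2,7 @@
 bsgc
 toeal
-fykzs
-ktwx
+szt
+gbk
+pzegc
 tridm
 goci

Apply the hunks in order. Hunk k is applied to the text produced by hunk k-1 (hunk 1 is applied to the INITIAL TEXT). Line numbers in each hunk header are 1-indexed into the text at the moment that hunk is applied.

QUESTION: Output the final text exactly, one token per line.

Answer: jgbp
bsgc
toeal
szt
gbk
pzegc
tridm
goci

Derivation:
Hunk 1: at line 1 remove [swts,qplrh] add [gklew] -> 6 lines: jgbp gklew vyoxc ncocb hlcju goci
Hunk 2: at line 1 remove [gklew,vyoxc,ncocb] add [tfudy] -> 4 lines: jgbp tfudy hlcju goci
Hunk 3: at line 1 remove [tfudy,hlcju] add [kbdjq] -> 3 lines: jgbp kbdjq goci
Hunk 4: at line 1 remove [kbdjq] add [koe,wtlt,tridm] -> 5 lines: jgbp koe wtlt tridm goci
Hunk 5: at line 1 remove [wtlt] add [fykzs,ktwx] -> 6 lines: jgbp koe fykzs ktwx tridm goci
Hunk 6: at line 1 remove [koe] add [bsgc,toeal] -> 7 lines: jgbp bsgc toeal fykzs ktwx tridm goci
Hunk 7: at line 2 remove [fykzs,ktwx] add [szt,gbk,pzegc] -> 8 lines: jgbp bsgc toeal szt gbk pzegc tridm goci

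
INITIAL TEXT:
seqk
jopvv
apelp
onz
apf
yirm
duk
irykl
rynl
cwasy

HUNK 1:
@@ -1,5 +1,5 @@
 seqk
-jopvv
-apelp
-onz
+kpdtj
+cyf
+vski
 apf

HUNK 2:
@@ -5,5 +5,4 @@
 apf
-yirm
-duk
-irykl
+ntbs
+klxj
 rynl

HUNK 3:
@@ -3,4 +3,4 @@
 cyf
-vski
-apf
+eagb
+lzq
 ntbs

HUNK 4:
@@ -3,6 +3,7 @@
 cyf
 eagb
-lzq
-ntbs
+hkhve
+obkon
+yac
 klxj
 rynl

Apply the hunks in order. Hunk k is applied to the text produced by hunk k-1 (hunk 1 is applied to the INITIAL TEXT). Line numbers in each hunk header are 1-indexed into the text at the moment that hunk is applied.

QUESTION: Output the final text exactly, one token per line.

Answer: seqk
kpdtj
cyf
eagb
hkhve
obkon
yac
klxj
rynl
cwasy

Derivation:
Hunk 1: at line 1 remove [jopvv,apelp,onz] add [kpdtj,cyf,vski] -> 10 lines: seqk kpdtj cyf vski apf yirm duk irykl rynl cwasy
Hunk 2: at line 5 remove [yirm,duk,irykl] add [ntbs,klxj] -> 9 lines: seqk kpdtj cyf vski apf ntbs klxj rynl cwasy
Hunk 3: at line 3 remove [vski,apf] add [eagb,lzq] -> 9 lines: seqk kpdtj cyf eagb lzq ntbs klxj rynl cwasy
Hunk 4: at line 3 remove [lzq,ntbs] add [hkhve,obkon,yac] -> 10 lines: seqk kpdtj cyf eagb hkhve obkon yac klxj rynl cwasy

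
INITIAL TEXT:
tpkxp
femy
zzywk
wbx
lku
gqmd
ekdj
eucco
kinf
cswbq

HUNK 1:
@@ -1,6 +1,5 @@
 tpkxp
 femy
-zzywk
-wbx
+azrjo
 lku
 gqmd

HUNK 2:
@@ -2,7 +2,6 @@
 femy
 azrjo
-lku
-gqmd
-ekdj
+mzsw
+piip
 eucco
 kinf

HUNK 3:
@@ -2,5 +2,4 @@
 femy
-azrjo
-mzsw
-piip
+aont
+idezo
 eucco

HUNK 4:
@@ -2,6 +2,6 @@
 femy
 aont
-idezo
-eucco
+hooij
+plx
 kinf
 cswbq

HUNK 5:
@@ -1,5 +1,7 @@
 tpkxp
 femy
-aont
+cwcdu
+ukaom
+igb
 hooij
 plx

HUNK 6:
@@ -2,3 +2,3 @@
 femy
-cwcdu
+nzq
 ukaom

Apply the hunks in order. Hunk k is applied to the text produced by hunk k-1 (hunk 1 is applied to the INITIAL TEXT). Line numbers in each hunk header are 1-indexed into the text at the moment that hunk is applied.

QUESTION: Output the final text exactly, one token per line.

Hunk 1: at line 1 remove [zzywk,wbx] add [azrjo] -> 9 lines: tpkxp femy azrjo lku gqmd ekdj eucco kinf cswbq
Hunk 2: at line 2 remove [lku,gqmd,ekdj] add [mzsw,piip] -> 8 lines: tpkxp femy azrjo mzsw piip eucco kinf cswbq
Hunk 3: at line 2 remove [azrjo,mzsw,piip] add [aont,idezo] -> 7 lines: tpkxp femy aont idezo eucco kinf cswbq
Hunk 4: at line 2 remove [idezo,eucco] add [hooij,plx] -> 7 lines: tpkxp femy aont hooij plx kinf cswbq
Hunk 5: at line 1 remove [aont] add [cwcdu,ukaom,igb] -> 9 lines: tpkxp femy cwcdu ukaom igb hooij plx kinf cswbq
Hunk 6: at line 2 remove [cwcdu] add [nzq] -> 9 lines: tpkxp femy nzq ukaom igb hooij plx kinf cswbq

Answer: tpkxp
femy
nzq
ukaom
igb
hooij
plx
kinf
cswbq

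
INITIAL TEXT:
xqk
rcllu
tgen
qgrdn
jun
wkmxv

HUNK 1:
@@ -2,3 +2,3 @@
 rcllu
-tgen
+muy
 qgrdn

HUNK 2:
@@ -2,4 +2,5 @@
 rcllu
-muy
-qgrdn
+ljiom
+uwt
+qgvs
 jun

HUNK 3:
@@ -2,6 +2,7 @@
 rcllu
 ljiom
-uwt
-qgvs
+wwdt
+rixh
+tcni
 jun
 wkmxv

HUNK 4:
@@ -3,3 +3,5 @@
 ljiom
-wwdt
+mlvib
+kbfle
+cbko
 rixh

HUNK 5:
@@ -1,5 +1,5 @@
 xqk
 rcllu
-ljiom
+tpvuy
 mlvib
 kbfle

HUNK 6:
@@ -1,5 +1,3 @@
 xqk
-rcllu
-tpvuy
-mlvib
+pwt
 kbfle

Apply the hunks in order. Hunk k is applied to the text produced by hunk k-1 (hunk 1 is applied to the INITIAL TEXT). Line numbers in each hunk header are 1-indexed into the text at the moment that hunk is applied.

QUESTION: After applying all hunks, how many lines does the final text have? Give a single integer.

Hunk 1: at line 2 remove [tgen] add [muy] -> 6 lines: xqk rcllu muy qgrdn jun wkmxv
Hunk 2: at line 2 remove [muy,qgrdn] add [ljiom,uwt,qgvs] -> 7 lines: xqk rcllu ljiom uwt qgvs jun wkmxv
Hunk 3: at line 2 remove [uwt,qgvs] add [wwdt,rixh,tcni] -> 8 lines: xqk rcllu ljiom wwdt rixh tcni jun wkmxv
Hunk 4: at line 3 remove [wwdt] add [mlvib,kbfle,cbko] -> 10 lines: xqk rcllu ljiom mlvib kbfle cbko rixh tcni jun wkmxv
Hunk 5: at line 1 remove [ljiom] add [tpvuy] -> 10 lines: xqk rcllu tpvuy mlvib kbfle cbko rixh tcni jun wkmxv
Hunk 6: at line 1 remove [rcllu,tpvuy,mlvib] add [pwt] -> 8 lines: xqk pwt kbfle cbko rixh tcni jun wkmxv
Final line count: 8

Answer: 8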